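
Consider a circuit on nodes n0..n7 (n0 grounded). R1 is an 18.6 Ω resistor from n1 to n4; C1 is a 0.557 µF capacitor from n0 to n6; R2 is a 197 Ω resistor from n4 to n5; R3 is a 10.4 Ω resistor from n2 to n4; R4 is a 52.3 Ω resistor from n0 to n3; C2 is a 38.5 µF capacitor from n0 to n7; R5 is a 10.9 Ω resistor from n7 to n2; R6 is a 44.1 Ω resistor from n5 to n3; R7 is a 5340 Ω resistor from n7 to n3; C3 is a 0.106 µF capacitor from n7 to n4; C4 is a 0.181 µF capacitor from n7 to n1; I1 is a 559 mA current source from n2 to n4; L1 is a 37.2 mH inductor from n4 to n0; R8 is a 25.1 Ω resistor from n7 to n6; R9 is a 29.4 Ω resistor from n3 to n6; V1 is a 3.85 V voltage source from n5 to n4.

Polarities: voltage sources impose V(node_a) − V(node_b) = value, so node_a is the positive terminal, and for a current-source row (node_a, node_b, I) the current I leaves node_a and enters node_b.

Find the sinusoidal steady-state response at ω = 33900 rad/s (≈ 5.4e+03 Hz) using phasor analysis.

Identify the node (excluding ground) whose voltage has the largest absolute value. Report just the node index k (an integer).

Apply KCL at each of the 7 non-ground nodes and solve the resulting linear system.
Node n1: branches {R1, C4} → V_1 = 3.318-0.8915j
Node n2: branches {R3, R5, I1} → V_2 = -1.227-0.2400j
Node n3: branches {R4, R6, R7, R9} → V_3 = 2.671-0.3398j
Node n4: branches {R1, R2, R3, C3, I1, L1, V1} → V_4 = 3.425-0.5118j
Node n5: branches {R2, R6, V1} → V_5 = 7.275-0.5118j
Node n6: branches {C1, R8, R9} → V_6 = 1.118-0.4182j
Node n7: branches {C2, R5, R7, C3, C4, R8} → V_7 = -0.009121+0.04487j
Source currents: i(V1)=-0.1239+0.003901j

5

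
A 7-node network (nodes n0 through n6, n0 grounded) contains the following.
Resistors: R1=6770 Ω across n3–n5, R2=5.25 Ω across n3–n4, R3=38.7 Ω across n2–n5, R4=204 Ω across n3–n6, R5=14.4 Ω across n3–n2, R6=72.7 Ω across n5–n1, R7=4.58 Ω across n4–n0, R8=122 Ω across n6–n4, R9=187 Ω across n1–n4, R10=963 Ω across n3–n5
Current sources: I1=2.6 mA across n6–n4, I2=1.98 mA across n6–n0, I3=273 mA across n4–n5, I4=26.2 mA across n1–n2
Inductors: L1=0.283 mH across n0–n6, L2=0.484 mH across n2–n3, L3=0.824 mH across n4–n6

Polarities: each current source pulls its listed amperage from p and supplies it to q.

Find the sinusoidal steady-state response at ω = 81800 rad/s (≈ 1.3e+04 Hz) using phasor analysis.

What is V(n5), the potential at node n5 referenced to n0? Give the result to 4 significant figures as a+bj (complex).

11.66+0.8067j V

Element admittances at ω=81800 rad/s:
  Y(R1) = 0.0001477+0.000j S between n3,n5
  Y(R2) = 0.1905+0.000j S between n3,n4
  I1: injects 0.0026 A into n4 (from n6)
  Y(R3) = 0.02584+0.000j S between n2,n5
  I2: injects 0.00198 A into n0 (from n6)
  Y(R4) = 0.004902+0.000j S between n3,n6
  Y(R5) = 0.06944+0.000j S between n3,n2
  Y(R6) = 0.01376+0.000j S between n5,n1
  I3: injects 0.273 A into n5 (from n4)
  Y(R7) = 0.2183+0.000j S between n4,n0
  Y(L1) = 0.000-0.04320j S between n0,n6
  Y(L2) = 0.000-0.02526j S between n2,n3
  Y(R8) = 0.008197+0.000j S between n6,n4
  Y(R9) = 0.005348+0.000j S between n1,n4
  Y(R10) = 0.001038+0.000j S between n3,n5
  Y(L3) = 0.000-0.01484j S between n4,n6
  I4: injects 0.0262 A into n2 (from n1)
Assemble and solve the 6×6 MNA system:
  V(n1)=7.022+0.5810j  V(n2)=4.047+0.9645j  V(n3)=1.192-0.01495j  V(n4)=-0.01294+0.0004559j  V(n5)=11.66+0.8067j  V(n6)=0.002304+0.01955j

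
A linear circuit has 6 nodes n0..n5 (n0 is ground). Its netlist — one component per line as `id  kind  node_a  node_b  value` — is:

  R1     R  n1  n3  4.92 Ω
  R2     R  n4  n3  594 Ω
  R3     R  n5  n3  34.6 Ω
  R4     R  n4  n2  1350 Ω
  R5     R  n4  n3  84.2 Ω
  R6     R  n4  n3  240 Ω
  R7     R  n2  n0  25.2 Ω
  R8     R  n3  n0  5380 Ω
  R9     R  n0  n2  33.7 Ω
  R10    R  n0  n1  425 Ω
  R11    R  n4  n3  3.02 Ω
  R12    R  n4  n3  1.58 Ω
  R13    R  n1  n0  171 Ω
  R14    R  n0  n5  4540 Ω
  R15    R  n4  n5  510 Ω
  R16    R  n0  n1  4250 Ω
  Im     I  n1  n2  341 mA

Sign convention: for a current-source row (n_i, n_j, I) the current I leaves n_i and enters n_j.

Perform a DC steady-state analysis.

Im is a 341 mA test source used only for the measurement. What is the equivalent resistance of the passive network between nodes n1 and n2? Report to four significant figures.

R_eq = 116.6 Ω

MNA unknowns: 5 node voltages V₁..V_5
R1: Y=0.2033 on G[1,3]
R2: Y=0.001684 on G[4,3]
R3: Y=0.02890 on G[5,3]
R4: Y=0.0007407 on G[4,2]
R5: Y=0.01188 on G[4,3]
R6: Y=0.004167 on G[4,3]
R7: Y=0.03968 on G[2,0]
R8: Y=0.0001859 on G[3,0]
R9: Y=0.02967 on G[0,2]
R10: Y=0.002353 on G[0,1]
R11: Y=0.3311 on G[4,3]
R12: Y=0.6329 on G[4,3]
R13: Y=0.005848 on G[1,0]
R14: Y=0.0002203 on G[0,5]
R15: Y=0.001961 on G[4,5]
R16: Y=0.0002353 on G[0,1]
Im: z[1]−=0.341, z[2]+=0.341
solve → V1=-35.27, V2=4.495, V3=-35.06, V4=-35.03, V5=-34.81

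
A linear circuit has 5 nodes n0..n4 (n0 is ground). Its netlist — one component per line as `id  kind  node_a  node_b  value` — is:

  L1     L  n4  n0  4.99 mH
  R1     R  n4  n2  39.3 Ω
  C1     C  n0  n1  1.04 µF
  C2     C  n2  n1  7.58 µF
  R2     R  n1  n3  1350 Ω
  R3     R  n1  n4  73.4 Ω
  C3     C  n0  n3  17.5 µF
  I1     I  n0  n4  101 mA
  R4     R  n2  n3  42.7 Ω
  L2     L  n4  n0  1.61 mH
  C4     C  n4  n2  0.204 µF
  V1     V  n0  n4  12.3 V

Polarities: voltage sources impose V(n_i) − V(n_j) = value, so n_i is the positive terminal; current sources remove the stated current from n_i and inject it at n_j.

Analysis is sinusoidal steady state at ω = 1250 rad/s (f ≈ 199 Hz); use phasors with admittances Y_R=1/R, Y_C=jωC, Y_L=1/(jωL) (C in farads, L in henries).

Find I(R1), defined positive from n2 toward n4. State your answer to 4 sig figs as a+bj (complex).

0.1016+0.05109j A

Apply KCL at each of the 4 non-ground nodes and solve the resulting linear system.
Node n1: branches {C1, C2, R2, R3} → V_1 = -10.93+2.992j
Node n2: branches {R1, C2, R4, C4} → V_2 = -8.309+2.008j
Node n3: branches {R2, C3, R4} → V_3 = -3.596+5.294j
Node n4: branches {L1, R1, R3, I1, L2, C4, V1} → V_4 = -12.30+0.000j
Source currents: i(V1)=-0.2207+7.991j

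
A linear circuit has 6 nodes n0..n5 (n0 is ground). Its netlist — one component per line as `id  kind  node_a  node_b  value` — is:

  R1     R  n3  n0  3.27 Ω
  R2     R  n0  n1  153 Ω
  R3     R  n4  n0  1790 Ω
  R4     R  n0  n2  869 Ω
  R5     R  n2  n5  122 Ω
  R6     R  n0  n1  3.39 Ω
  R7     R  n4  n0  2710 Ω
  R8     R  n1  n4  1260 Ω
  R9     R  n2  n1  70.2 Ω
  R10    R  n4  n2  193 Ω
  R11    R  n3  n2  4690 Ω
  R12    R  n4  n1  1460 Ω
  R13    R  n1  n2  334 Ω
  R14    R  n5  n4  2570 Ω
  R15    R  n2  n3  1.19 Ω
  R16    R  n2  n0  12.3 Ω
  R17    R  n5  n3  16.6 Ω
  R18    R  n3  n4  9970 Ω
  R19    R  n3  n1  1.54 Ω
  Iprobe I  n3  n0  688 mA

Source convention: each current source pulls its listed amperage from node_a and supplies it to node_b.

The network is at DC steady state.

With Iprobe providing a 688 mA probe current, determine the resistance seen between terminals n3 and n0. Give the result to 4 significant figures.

MNA unknowns: 5 node voltages V₁..V_5
R1: Y=0.3058 on G[3,0]
R2: Y=0.006536 on G[0,1]
R3: Y=0.0005587 on G[4,0]
R4: Y=0.001151 on G[0,2]
R5: Y=0.008197 on G[2,5]
R6: Y=0.2950 on G[0,1]
R7: Y=0.0003690 on G[4,0]
R8: Y=0.0007937 on G[1,4]
R9: Y=0.01425 on G[2,1]
R10: Y=0.005181 on G[4,2]
R11: Y=0.0002132 on G[3,2]
R12: Y=0.0006849 on G[4,1]
R13: Y=0.002994 on G[1,2]
R14: Y=0.0003891 on G[5,4]
R15: Y=0.8403 on G[2,3]
R16: Y=0.08130 on G[2,0]
R17: Y=0.06024 on G[5,3]
R18: Y=0.0001003 on G[3,4]
R19: Y=0.6494 on G[3,1]
Iprobe: z[3]−=0.688, z[0]+=0.688
solve → V1=-0.8033, V2=-1.060, V3=-1.169, V4=-0.8971, V5=-1.155

R_eq = 1.699 Ω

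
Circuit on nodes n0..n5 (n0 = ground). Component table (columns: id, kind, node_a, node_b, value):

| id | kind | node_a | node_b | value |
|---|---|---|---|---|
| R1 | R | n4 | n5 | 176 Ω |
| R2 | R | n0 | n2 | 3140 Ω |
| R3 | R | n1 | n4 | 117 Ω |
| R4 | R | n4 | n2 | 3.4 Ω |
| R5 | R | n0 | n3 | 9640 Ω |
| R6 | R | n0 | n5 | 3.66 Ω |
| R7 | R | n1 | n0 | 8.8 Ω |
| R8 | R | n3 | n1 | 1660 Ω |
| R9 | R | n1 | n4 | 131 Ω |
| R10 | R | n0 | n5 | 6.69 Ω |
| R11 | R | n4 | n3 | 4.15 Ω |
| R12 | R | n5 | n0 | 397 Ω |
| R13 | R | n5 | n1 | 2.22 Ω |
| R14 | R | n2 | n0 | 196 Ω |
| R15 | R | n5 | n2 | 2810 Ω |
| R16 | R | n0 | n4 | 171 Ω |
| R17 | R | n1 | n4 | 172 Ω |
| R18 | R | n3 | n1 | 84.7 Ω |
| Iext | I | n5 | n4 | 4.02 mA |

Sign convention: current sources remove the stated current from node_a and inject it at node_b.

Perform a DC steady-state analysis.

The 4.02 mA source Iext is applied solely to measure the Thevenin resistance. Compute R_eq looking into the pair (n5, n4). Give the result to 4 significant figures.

R_eq = 20.58 Ω

MNA unknowns: 5 node voltages V₁..V_5
R1: Y=0.005682 on G[4,5]
R2: Y=0.0003185 on G[0,2]
R3: Y=0.008547 on G[1,4]
R4: Y=0.2941 on G[4,2]
R5: Y=0.0001037 on G[0,3]
R6: Y=0.2732 on G[0,5]
R7: Y=0.1136 on G[1,0]
R8: Y=0.0006024 on G[3,1]
R9: Y=0.007634 on G[1,4]
R10: Y=0.1495 on G[0,5]
R11: Y=0.2410 on G[4,3]
R12: Y=0.002519 on G[5,0]
R13: Y=0.4505 on G[5,1]
R14: Y=0.005102 on G[2,0]
R15: Y=0.0003559 on G[5,2]
R16: Y=0.005848 on G[0,4]
R17: Y=0.005814 on G[1,4]
R18: Y=0.01181 on G[3,1]
Iext: z[5]−=0.00402, z[4]+=0.00402
solve → V1=0.002434, V2=0.07843, V3=0.07615, V4=0.07998, V5=-0.002769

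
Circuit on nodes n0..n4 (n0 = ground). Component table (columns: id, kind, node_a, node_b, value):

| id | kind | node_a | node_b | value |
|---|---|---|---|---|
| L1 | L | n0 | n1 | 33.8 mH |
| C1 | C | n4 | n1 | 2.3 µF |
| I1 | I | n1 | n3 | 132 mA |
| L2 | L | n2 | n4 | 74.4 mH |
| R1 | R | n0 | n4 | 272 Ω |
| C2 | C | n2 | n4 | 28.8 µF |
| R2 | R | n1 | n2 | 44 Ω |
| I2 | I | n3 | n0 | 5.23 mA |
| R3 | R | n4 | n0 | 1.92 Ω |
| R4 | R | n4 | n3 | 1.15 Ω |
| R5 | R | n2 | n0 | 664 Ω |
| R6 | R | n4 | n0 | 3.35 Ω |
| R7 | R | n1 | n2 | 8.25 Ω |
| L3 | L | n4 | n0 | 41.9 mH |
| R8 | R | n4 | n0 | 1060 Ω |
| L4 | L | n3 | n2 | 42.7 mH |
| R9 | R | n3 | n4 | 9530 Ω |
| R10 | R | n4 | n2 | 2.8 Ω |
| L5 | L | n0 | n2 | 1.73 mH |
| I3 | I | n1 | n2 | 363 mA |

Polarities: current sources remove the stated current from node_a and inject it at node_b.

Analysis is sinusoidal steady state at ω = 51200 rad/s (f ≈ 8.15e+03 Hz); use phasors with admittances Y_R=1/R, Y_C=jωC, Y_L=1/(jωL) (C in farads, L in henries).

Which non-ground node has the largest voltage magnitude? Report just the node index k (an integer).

1

Apply KCL at each of the 4 non-ground nodes and solve the resulting linear system.
Node n1: branches {L1, C1, I1, R2, R7, I3} → V_1 = -1.981+1.607j
Node n2: branches {L2, C2, R2, R5, R7, L4, R10, L5, I3} → V_2 = 0.1502+0.0009175j
Node n3: branches {I1, I2, R4, L4, R9} → V_3 = 0.1380+0.0006557j
Node n4: branches {C1, L2, R1, C2, R3, R4, R6, L3, R8, R9, R10} → V_4 = -0.007762+0.0006621j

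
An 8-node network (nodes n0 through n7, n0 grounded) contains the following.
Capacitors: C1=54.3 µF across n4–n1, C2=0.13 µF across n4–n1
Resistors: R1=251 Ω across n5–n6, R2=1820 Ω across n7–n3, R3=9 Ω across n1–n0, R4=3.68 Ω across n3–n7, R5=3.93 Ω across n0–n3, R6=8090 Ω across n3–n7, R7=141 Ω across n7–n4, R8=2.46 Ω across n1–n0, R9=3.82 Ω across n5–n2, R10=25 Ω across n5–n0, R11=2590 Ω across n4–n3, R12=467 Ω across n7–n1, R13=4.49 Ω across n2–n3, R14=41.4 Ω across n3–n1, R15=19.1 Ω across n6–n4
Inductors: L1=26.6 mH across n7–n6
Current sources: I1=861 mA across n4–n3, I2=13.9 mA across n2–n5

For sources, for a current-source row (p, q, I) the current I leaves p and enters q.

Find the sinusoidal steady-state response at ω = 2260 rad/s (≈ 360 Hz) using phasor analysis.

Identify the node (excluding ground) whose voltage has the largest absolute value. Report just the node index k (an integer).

4

Element admittances at ω=2260 rad/s:
  Y(C1) = 0.000+0.1227j S between n4,n1
  Y(R1) = 0.003984+0.000j S between n5,n6
  Y(R2) = 0.0005495+0.000j S between n7,n3
  Y(R3) = 0.1111+0.000j S between n1,n0
  Y(C2) = 0.000+0.0002938j S between n4,n1
  Y(R4) = 0.2717+0.000j S between n3,n7
  Y(L1) = 0.000-0.01663j S between n7,n6
  Y(R5) = 0.2545+0.000j S between n0,n3
  I1: injects 0.861 A into n3 (from n4)
  Y(R6) = 0.0001236+0.000j S between n3,n7
  Y(R7) = 0.007092+0.000j S between n7,n4
  Y(R8) = 0.4065+0.000j S between n1,n0
  Y(R9) = 0.2618+0.000j S between n5,n2
  Y(R10) = 0.04000+0.000j S between n5,n0
  Y(R11) = 0.0003861+0.000j S between n4,n3
  Y(R12) = 0.002141+0.000j S between n7,n1
  Y(R13) = 0.2227+0.000j S between n2,n3
  Y(R14) = 0.02415+0.000j S between n3,n1
  Y(R15) = 0.05236+0.000j S between n6,n4
  I2: injects 0.0139 A into n5 (from n2)
Assemble and solve the 7×7 MNA system:
  V(n1)=-1.447-0.2702j  V(n2)=2.210+0.4668j  V(n3)=2.645+0.4777j  V(n4)=-2.753+6.693j  V(n5)=1.893+0.4576j  V(n6)=-3.444+4.443j  V(n7)=2.682+0.9903j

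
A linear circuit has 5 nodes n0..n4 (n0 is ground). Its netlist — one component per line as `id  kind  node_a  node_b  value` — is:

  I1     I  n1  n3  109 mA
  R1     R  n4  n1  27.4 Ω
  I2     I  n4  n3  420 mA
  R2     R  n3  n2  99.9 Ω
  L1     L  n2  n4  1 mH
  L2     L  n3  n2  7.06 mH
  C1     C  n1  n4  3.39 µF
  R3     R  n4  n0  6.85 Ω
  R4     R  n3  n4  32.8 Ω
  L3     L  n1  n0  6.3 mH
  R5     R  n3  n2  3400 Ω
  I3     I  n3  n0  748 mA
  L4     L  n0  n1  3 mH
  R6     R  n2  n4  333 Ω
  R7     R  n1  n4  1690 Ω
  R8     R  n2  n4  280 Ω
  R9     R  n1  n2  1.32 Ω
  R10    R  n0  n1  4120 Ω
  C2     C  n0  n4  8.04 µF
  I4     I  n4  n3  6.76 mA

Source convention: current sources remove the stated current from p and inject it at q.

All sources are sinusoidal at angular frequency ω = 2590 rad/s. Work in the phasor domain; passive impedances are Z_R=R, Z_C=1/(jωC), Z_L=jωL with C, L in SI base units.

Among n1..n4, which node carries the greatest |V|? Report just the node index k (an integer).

Element admittances at ω=2590 rad/s:
  I1: injects 0.109 A into n3 (from n1)
  Y(R1) = 0.03650+0.000j S between n4,n1
  I2: injects 0.42 A into n3 (from n4)
  Y(R2) = 0.01001+0.000j S between n3,n2
  Y(L1) = 0.000-0.3861j S between n2,n4
  Y(L2) = 0.000-0.05469j S between n3,n2
  Y(C1) = 0.000+0.008780j S between n1,n4
  Y(R3) = 0.1460+0.000j S between n4,n0
  Y(R4) = 0.03049+0.000j S between n3,n4
  Y(L3) = 0.000-0.06129j S between n1,n0
  Y(R5) = 0.0002941+0.000j S between n3,n2
  I3: injects 0.748 A into n0 (from n3)
  Y(L4) = 0.000-0.1287j S between n0,n1
  Y(R6) = 0.003003+0.000j S between n2,n4
  Y(R7) = 0.0005917+0.000j S between n1,n4
  Y(R8) = 0.003571+0.000j S between n2,n4
  Y(R9) = 0.7576+0.000j S between n1,n2
  Y(R10) = 0.0002427+0.000j S between n0,n1
  Y(C2) = 0.000+0.02082j S between n0,n4
  I4: injects 0.00676 A into n3 (from n4)
Assemble and solve the 4×4 MNA system:
  V(n1)=-1.710-2.080j  V(n2)=-2.038-1.652j  V(n3)=-4.001-4.425j  V(n4)=-2.677-1.840j

3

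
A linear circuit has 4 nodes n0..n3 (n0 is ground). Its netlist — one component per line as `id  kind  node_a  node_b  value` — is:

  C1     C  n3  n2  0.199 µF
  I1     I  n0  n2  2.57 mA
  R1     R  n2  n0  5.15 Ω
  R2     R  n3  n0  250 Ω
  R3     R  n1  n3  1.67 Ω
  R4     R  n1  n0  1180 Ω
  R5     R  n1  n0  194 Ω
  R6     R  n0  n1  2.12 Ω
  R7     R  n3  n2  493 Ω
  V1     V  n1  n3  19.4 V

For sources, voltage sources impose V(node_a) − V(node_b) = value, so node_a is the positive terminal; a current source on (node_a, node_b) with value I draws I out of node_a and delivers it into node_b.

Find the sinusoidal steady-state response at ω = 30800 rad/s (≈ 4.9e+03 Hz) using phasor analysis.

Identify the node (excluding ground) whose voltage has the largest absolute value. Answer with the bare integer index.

MNA unknowns: 3 node voltages V₁..V_3 plus 1 source current (V1)
C1: Y=0.000+0.006129j on G[3,2]
I1: z[0]−=0.00257, z[2]+=0.00257
R1: Y=0.1942+0.000j on G[2,0]
R2: Y=0.004000+0.000j on G[3,0]
R3: Y=0.5988+0.000j on G[1,3]
R4: Y=0.0008475+0.000j on G[1,0]
R5: Y=0.005155+0.000j on G[1,0]
R6: Y=0.4717+0.000j on G[0,1]
R7: Y=0.002028+0.000j on G[3,2]
V1: row V1−V3=19.4, i_V1 at 1,3
solve → V1=0.2514+0.2375j, V2=-0.2107-0.5891j, V3=-19.15+0.2375j
aux → i_V1=-11.74-0.1134j

3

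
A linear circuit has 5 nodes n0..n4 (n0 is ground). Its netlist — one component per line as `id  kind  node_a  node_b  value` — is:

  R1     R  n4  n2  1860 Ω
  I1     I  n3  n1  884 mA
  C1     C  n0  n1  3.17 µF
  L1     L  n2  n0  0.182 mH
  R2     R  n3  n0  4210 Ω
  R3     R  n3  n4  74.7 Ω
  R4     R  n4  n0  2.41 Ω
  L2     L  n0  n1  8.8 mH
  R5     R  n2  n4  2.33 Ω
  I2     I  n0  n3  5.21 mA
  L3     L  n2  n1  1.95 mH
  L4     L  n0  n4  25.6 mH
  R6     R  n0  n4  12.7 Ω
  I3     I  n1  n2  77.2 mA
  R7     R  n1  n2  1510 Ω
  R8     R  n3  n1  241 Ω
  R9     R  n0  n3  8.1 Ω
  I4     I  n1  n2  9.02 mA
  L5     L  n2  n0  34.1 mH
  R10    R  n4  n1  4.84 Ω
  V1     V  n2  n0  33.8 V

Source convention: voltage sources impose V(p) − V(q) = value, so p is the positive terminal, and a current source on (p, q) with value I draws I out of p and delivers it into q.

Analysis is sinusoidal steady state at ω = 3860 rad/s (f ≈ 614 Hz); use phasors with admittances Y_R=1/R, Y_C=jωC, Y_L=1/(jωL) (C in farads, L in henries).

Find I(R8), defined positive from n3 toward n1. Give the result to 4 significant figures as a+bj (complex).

-0.1156+0.01978j A

Element admittances at ω=3860 rad/s:
  Y(R1) = 0.0005376+0.000j S between n4,n2
  I1: injects 0.884 A into n1 (from n3)
  Y(C1) = 0.000+0.01224j S between n0,n1
  Y(L1) = 0.000-1.423j S between n2,n0
  Y(R2) = 0.0002375+0.000j S between n3,n0
  Y(R3) = 0.01339+0.000j S between n3,n4
  Y(R4) = 0.4149+0.000j S between n4,n0
  Y(L2) = 0.000-0.02944j S between n0,n1
  Y(R5) = 0.4292+0.000j S between n2,n4
  I2: injects 0.00521 A into n3 (from n0)
  Y(L3) = 0.000-0.1329j S between n2,n1
  Y(L4) = 0.000-0.01012j S between n0,n4
  Y(R6) = 0.07874+0.000j S between n0,n4
  I3: injects 0.0772 A into n2 (from n1)
  Y(R7) = 0.0006623+0.000j S between n1,n2
  Y(R8) = 0.004149+0.000j S between n3,n1
  Y(R9) = 0.1235+0.000j S between n0,n3
  I4: injects 0.00902 A into n2 (from n1)
  Y(L5) = 0.000-0.007597j S between n2,n0
  Y(R10) = 0.2066+0.000j S between n4,n1
  V1: constraint V(n2)−V(n0) = 33.8
Assemble and solve the 5×5 MNA system:
  V(n1)=23.94-4.985j  V(n2)=33.80+0.000j  V(n3)=-3.908-0.2178j  V(n4)=16.99-0.7529j
  i(V1)=-7.806+49.35j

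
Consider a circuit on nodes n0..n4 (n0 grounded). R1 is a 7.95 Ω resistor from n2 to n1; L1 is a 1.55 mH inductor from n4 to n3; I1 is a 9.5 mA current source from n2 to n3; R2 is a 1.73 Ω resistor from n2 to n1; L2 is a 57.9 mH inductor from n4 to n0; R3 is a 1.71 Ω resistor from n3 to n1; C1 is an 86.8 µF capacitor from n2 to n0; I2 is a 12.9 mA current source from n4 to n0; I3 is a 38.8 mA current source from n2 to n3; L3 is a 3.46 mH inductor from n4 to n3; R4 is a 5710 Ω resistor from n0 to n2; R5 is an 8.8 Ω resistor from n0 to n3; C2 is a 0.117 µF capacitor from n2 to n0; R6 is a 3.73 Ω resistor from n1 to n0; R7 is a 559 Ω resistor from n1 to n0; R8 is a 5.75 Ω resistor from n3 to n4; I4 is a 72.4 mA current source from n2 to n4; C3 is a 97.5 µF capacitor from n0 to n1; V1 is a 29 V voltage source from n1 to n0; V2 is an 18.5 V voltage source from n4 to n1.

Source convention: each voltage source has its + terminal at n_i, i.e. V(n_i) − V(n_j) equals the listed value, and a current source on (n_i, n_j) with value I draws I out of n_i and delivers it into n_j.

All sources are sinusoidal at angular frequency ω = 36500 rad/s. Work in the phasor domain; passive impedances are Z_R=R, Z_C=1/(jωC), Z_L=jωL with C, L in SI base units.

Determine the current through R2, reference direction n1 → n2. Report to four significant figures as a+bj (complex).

MNA unknowns: 4 node voltages V₁..V_4 plus 2 source currents (V1, V2)
R1: Y=0.1258+0.000j on G[2,1]
L1: Y=0.000-0.01768j on G[4,3]
I1: z[2]−=0.0095, z[3]+=0.0095
R2: Y=0.5780+0.000j on G[2,1]
L2: Y=0.000-0.0004732j on G[4,0]
R3: Y=0.5848+0.000j on G[3,1]
C1: Y=0.000+3.168j on G[2,0]
I2: z[4]−=0.0129, z[0]+=0.0129
I3: z[2]−=0.0388, z[3]+=0.0388
L3: Y=0.000-0.007918j on G[4,3]
R4: Y=0.0001751+0.000j on G[0,2]
R5: Y=0.1136+0.000j on G[0,3]
C2: Y=0.000+0.004270j on G[2,0]
R6: Y=0.2681+0.000j on G[1,0]
R7: Y=0.001789+0.000j on G[1,0]
R8: Y=0.1739+0.000j on G[3,4]
I4: z[2]−=0.0724, z[4]+=0.0724
C3: Y=0.000+3.559j on G[0,1]
V1: row V1−V0=29, i_V1 at 1,0
V2: row V4−V1=18.5, i_V2 at 4,1
solve → V1=29.00+0.000j, V2=1.353-6.096j, V3=28.98-0.5433j, V4=47.50+0.000j
aux → i_V1=-30.47-107.4j, i_V2=-3.175+0.4019j

15.98+3.523j A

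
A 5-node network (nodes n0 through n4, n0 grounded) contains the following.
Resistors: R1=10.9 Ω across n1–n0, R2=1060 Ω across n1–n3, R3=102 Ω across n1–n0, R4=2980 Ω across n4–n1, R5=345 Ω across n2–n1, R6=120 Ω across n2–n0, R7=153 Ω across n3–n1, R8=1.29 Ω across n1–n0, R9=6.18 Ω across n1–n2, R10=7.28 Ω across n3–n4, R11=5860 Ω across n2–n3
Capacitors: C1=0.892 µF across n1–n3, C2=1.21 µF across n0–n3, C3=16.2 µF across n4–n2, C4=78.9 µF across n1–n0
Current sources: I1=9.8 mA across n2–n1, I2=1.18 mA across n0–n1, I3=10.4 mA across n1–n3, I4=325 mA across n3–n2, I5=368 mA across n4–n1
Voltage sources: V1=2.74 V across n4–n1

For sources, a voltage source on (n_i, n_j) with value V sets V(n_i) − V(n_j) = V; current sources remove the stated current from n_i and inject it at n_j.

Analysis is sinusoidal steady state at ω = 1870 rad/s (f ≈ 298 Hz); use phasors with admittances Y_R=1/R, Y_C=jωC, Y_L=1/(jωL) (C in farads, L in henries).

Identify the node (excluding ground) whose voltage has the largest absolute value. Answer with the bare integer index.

MNA unknowns: 4 node voltages V₁..V_4 plus 1 source current (V1)
R1: Y=0.09174+0.000j on G[1,0]
R2: Y=0.0009434+0.000j on G[1,3]
C1: Y=0.000+0.001668j on G[1,3]
R3: Y=0.009804+0.000j on G[1,0]
R4: Y=0.0003356+0.000j on G[4,1]
I1: z[2]−=0.0098, z[1]+=0.0098
R5: Y=0.002899+0.000j on G[2,1]
R6: Y=0.008333+0.000j on G[2,0]
R7: Y=0.006536+0.000j on G[3,1]
R8: Y=0.7752+0.000j on G[1,0]
I2: z[0]−=0.00118, z[1]+=0.00118
I3: z[1]−=0.0104, z[3]+=0.0104
I4: z[3]−=0.325, z[2]+=0.325
I5: z[4]−=0.368, z[1]+=0.368
C2: Y=0.000+0.002263j on G[0,3]
R9: Y=0.1618+0.000j on G[1,2]
R10: Y=0.1374+0.000j on G[3,4]
C3: Y=0.000+0.03029j on G[4,2]
C4: Y=0.000+0.1475j on G[1,0]
R11: Y=0.0001706+0.000j on G[2,3]
V1: row V4−V1=2.74, i_V1 at 4,1
solve → V1=-0.01607+0.0001577j, V2=1.832+0.1561j, V3=0.4118-0.01101j, V4=2.724+0.0001577j
aux → i_V1=-0.6912-0.02855j

4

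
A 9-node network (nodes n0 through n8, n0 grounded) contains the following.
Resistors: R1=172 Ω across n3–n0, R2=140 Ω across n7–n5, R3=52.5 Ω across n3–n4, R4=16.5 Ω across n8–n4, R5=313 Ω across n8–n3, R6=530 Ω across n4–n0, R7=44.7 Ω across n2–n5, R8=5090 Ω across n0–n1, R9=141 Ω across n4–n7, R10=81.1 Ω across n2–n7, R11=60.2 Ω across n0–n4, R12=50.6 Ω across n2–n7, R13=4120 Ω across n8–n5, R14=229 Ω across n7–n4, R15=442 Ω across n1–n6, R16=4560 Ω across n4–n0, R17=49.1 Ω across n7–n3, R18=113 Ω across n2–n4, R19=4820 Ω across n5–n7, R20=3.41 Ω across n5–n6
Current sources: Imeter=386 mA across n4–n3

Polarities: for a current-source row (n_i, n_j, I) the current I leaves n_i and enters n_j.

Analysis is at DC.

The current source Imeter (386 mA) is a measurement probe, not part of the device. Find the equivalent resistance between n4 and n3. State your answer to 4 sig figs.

Apply KCL at each of the 8 non-ground nodes and solve the resulting linear system.
Node n1: branches {R8, R15} → V_1 = 1.962
Node n2: branches {R7, R10, R12, R18} → V_2 = 1.914
Node n3: branches {R1, R3, R5, R17, Imeter} → V_3 = 8.100
Node n4: branches {R3, R4, R6, R9, R11, R14, R16, R18, Imeter} → V_4 = -2.536
Node n5: branches {R2, R7, R13, R19, R20} → V_5 = 2.133
Node n6: branches {R15, R20} → V_6 = 2.132
Node n7: branches {R2, R9, R10, R12, R14, R17, R19} → V_7 = 2.989
Node n8: branches {R4, R5, R13} → V_8 = -1.988

R_eq = 27.55 Ω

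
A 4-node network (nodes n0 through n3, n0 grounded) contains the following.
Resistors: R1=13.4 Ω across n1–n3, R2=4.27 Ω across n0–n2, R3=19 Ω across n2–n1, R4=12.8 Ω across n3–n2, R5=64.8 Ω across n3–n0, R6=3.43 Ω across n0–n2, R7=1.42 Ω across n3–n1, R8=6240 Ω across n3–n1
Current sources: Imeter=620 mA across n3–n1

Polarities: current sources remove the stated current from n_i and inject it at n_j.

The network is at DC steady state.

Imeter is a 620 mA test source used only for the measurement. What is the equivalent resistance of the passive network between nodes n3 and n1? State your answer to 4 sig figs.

Apply KCL at each of the 3 non-ground nodes and solve the resulting linear system.
Node n1: branches {R1, R3, R7, R8, Imeter} → V_1 = 0.4953
Node n2: branches {R2, R3, R4, R6} → V_2 = 0.007856
Node n3: branches {R1, R4, R5, R7, R8, Imeter} → V_3 = -0.2677

R_eq = 1.231 Ω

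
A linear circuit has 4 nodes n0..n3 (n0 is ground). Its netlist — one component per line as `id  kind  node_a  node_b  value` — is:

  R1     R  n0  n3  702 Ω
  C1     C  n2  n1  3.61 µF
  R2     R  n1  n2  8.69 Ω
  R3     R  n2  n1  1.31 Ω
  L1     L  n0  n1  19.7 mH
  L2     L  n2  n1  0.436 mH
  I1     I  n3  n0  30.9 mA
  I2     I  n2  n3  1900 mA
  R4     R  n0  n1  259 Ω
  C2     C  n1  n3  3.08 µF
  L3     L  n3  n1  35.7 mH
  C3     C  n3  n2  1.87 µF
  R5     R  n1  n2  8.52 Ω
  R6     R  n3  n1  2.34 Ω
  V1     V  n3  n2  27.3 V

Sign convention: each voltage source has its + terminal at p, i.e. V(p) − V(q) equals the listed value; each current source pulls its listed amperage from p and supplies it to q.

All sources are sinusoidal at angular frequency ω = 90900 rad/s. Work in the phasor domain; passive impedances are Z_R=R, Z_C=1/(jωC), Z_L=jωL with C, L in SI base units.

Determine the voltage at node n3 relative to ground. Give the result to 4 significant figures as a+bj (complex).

MNA unknowns: 3 node voltages V₁..V_3 plus 1 source current (V1)
R1: Y=0.001425+0.000j on G[0,3]
C1: Y=0.000+0.3281j on G[2,1]
R2: Y=0.1151+0.000j on G[1,2]
R3: Y=0.7634+0.000j on G[2,1]
L1: Y=0.000-0.0005584j on G[0,1]
L2: Y=0.000-0.02523j on G[2,1]
I1: z[3]−=0.0309, z[0]+=0.0309
I2: z[2]−=1.9, z[3]+=1.9
R4: Y=0.003861+0.000j on G[0,1]
C2: Y=0.000+0.2800j on G[1,3]
L3: Y=0.000-0.0003082j on G[3,1]
C3: Y=0.000+0.1700j on G[3,2]
R5: Y=0.1174+0.000j on G[1,2]
R6: Y=0.4274+0.000j on G[3,1]
V1: row V3−V2=27.3, i_V1 at 3,2
solve → V1=-10.73-0.6730j, V2=-19.65-2.381j, V3=7.647-2.381j
aux → i_V1=-6.471-9.046j

7.647-2.381j V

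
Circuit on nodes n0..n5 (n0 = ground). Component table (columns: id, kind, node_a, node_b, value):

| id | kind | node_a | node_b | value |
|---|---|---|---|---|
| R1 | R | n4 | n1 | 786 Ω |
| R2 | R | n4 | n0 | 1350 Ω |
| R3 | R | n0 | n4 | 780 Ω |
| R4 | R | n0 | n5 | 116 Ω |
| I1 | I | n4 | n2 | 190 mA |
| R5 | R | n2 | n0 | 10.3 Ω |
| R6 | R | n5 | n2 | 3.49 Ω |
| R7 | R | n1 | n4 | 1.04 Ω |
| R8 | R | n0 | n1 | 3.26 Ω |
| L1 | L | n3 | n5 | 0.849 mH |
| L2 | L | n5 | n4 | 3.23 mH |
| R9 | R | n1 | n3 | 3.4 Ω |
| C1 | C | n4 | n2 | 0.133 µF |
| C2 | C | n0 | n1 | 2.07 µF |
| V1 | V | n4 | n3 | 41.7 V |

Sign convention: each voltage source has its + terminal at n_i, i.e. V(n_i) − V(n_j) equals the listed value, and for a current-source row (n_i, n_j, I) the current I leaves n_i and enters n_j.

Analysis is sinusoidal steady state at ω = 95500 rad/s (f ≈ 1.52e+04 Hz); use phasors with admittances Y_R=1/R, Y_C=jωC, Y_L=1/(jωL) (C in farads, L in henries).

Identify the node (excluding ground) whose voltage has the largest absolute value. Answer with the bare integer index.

3

Apply KCL at each of the 5 non-ground nodes and solve the resulting linear system.
Node n1: branches {R1, R7, R8, R9, C2} → V_1 = -1.116-0.8628j
Node n2: branches {I1, R5, R6, C1} → V_2 = 1.495+4.515j
Node n3: branches {L1, R9, V1} → V_3 = -33.19-1.249j
Node n4: branches {R1, R2, R3, I1, R7, L2, C1, V1} → V_4 = 8.505-1.249j
Node n5: branches {R4, R6, L1, L2} → V_5 = 1.083+5.734j
Source currents: i(V1)=-9.521+0.3092j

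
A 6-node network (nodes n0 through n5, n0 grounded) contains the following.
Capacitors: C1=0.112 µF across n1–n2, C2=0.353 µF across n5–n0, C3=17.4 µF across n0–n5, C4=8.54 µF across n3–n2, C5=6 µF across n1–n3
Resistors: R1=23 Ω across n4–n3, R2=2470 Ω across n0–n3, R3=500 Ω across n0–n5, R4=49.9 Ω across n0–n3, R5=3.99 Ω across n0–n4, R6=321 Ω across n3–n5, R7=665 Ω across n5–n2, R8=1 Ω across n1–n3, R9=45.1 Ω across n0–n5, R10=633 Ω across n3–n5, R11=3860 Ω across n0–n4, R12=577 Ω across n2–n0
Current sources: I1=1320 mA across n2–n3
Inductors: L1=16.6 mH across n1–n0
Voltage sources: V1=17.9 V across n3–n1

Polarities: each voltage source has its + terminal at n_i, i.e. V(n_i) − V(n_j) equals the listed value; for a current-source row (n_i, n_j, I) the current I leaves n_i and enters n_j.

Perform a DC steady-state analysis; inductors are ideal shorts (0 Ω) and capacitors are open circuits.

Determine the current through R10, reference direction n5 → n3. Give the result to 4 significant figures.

Element admittances at DC:
  Y(C1) = 0.000 S between n1,n2
  Y(R1) = 0.04348 S between n4,n3
  Y(R2) = 0.0004049 S between n0,n3
  Y(R3) = 0.002000 S between n0,n5
  Y(C2) = 0.000 S between n5,n0
  Y(R4) = 0.02004 S between n0,n3
  Y(C3) = 0.000 S between n0,n5
  Y(C4) = 0.000 S between n3,n2
  Y(R5) = 0.2506 S between n0,n4
  Y(R6) = 0.003115 S between n3,n5
  Y(R7) = 0.001504 S between n5,n2
  Y(R8) = 1.000 S between n1,n3
  Y(C5) = 0.000 S between n1,n3
  Y(R9) = 0.02217 S between n0,n5
  I1: injects 1.32 A into n3 (from n2)
  Y(R10) = 0.001580 S between n3,n5
  Y(R11) = 0.0002591 S between n0,n4
  Y(R12) = 0.001733 S between n2,n0
  L1: short n1↔n0 (DC inductor)
  V1: constraint V(n3)−V(n1) = 17.9
Assemble and solve the 7×7 MNA system:
  V(n1)=0.000  V(n2)=-416.1  V(n3)=17.90  V(n4)=2.644  V(n5)=-17.83
  i(L1)=0.1230  i(V1)=-17.78

-0.05645 A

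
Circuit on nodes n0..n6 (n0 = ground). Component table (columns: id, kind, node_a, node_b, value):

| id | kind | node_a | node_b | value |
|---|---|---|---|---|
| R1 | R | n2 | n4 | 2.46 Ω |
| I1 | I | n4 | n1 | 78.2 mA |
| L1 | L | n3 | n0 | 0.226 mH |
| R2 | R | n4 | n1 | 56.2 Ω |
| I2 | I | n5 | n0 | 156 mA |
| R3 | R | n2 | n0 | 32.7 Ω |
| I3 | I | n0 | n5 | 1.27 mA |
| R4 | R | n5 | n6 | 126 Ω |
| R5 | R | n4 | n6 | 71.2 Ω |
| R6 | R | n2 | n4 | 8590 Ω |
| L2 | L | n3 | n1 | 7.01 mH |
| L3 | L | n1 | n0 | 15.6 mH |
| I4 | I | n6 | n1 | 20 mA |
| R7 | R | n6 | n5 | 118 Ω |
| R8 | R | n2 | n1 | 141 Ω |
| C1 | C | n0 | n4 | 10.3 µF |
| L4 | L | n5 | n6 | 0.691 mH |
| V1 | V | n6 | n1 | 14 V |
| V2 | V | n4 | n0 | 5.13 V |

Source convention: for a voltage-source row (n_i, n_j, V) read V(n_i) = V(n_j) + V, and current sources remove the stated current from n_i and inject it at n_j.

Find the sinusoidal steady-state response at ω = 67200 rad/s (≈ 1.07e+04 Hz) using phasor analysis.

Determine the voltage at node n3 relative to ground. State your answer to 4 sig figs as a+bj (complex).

Apply KCL at each of the 6 non-ground nodes and solve the resulting linear system.
Node n1: branches {I1, R2, L2, L3, I4, R8, V1} → V_1 = -1.960-0.1520j
Node n2: branches {R1, R3, R6, R8} → V_2 = 4.664-0.002426j
Node n3: branches {L1, L2} → V_3 = -0.06121-0.004747j
Node n4: branches {R1, I1, R2, R5, R6, C1, V2} → V_4 = 5.130+0.000j
Node n5: branches {I2, I3, R4, R7, L4} → V_5 = 8.576-4.697j
Node n6: branches {R4, R5, I4, R7, L4, V1} → V_6 = 12.04-0.1520j
Source currents: i(V1)=-0.2718+0.002135j, i(V2)=-0.2969-3.557j

-0.06121-0.004747j V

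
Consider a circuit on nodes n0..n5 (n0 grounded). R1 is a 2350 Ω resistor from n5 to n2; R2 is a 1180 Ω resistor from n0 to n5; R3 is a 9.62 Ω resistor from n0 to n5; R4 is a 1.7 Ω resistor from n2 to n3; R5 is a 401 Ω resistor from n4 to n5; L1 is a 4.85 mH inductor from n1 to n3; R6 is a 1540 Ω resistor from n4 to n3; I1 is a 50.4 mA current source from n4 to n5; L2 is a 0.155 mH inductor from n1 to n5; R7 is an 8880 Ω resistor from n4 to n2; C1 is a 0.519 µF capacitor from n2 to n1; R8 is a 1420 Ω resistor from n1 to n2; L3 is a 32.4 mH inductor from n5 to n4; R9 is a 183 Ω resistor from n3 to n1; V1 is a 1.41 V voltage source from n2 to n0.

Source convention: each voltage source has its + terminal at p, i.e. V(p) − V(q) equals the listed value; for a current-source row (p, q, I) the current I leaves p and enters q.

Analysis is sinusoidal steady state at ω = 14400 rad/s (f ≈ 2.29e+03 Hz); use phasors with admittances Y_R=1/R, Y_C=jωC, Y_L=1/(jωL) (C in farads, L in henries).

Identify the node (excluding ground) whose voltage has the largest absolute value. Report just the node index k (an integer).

4

MNA unknowns: 5 node voltages V₁..V_5 plus 1 source current (V1)
R1: Y=0.0004255+0.000j on G[5,2]
R2: Y=0.0008475+0.000j on G[0,5]
R3: Y=0.1040+0.000j on G[0,5]
R4: Y=0.5882+0.000j on G[2,3]
R5: Y=0.002494+0.000j on G[4,5]
L1: Y=0.000-0.01432j on G[1,3]
R6: Y=0.0006494+0.000j on G[4,3]
I1: z[4]−=0.0504, z[5]+=0.0504
L2: Y=0.000-0.4480j on G[1,5]
R7: Y=0.0001126+0.000j on G[4,2]
C1: Y=0.000+0.007474j on G[2,1]
R8: Y=0.0007042+0.000j on G[1,2]
L3: Y=0.000-0.002143j on G[5,4]
R9: Y=0.005464+0.000j on G[3,1]
V1: row V2−V0=1.41, i_V1 at 2,0
solve → V1=0.1829-0.006770j, V2=1.410+0.000j, V3=1.385+0.02126j, V4=-10.44-6.996j, V5=0.1653-0.02414j
aux → i_V1=-0.01733+0.002530j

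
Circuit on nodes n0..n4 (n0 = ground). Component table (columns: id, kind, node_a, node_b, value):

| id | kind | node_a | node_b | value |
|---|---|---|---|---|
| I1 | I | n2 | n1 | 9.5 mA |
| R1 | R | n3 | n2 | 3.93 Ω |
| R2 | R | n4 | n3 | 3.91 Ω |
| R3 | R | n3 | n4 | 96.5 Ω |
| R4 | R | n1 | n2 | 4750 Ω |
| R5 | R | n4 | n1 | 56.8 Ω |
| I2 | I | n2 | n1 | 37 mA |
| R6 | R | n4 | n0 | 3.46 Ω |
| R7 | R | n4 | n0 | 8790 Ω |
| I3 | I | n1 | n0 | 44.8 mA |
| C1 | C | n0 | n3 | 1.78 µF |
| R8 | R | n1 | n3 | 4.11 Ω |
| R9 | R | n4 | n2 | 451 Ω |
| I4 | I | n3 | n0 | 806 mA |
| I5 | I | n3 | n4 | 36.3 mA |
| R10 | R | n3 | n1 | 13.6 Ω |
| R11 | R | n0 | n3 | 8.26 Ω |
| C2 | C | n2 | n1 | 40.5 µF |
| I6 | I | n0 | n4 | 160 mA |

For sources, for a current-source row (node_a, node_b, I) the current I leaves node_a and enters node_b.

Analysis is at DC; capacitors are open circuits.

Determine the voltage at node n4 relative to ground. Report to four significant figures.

-1.140 V

Apply KCL at each of the 4 non-ground nodes and solve the resulting linear system.
Node n1: branches {I1, R4, R5, I2, I3, R8, R10, C2} → V_1 = -2.882
Node n2: branches {I1, R1, R4, I2, R9, C2} → V_2 = -3.149
Node n3: branches {R1, R2, R3, C1, R8, I4, I5, R10, R11} → V_3 = -2.984
Node n4: branches {R2, R3, R5, R6, R7, R9, I5, I6} → V_4 = -1.140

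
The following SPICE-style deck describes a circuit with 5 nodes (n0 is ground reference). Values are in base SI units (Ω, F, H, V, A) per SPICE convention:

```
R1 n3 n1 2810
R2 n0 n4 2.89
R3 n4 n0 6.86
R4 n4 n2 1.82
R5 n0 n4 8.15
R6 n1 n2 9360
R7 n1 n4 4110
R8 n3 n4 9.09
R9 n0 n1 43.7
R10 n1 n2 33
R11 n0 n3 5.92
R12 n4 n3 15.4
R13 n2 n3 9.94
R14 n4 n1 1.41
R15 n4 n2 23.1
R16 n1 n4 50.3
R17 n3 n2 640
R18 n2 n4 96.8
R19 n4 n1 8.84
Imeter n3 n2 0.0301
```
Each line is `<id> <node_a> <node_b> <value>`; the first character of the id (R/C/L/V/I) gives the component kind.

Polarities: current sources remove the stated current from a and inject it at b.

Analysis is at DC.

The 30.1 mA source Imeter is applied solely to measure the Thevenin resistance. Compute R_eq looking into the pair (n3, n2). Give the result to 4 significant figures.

R_eq = 3.229 Ω

Apply KCL at each of the 4 non-ground nodes and solve the resulting linear system.
Node n1: branches {R1, R6, R7, R9, R10, R14, R16, R19} → V_1 = 0.01437
Node n2: branches {R4, R6, R10, R13, R15, R17, R18, Imeter} → V_2 = 0.04554
Node n3: branches {R1, R8, R11, R12, R13, R17, Imeter} → V_3 = -0.05164
Node n4: branches {R2, R3, R4, R5, R7, R8, R12, R14, R15, R16, R18, R19} → V_4 = 0.01366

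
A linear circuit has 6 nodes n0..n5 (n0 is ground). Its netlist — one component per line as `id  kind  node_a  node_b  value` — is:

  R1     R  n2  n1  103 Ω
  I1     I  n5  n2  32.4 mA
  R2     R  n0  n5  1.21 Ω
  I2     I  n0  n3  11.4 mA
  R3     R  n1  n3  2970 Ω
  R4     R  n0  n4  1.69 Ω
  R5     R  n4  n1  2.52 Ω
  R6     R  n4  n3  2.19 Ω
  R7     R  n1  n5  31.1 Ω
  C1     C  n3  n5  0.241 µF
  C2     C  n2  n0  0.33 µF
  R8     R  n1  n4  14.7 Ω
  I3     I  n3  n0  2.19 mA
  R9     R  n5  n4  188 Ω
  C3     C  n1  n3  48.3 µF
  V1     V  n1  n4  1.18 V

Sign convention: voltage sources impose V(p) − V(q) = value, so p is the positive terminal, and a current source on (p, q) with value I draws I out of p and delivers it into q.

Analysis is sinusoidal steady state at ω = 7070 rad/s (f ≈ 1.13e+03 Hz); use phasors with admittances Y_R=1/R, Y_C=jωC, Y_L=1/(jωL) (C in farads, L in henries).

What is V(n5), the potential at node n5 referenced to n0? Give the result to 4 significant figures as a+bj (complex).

0.005519+0.0001204j V

Apply KCL at each of the 5 non-ground nodes and solve the resulting linear system.
Node n1: branches {R1, R3, R5, R7, R8, C3, V1} → V_1 = 1.184-0.01701j
Node n2: branches {R1, I1, C2} → V_2 = 4.270-1.043j
Node n3: branches {I2, R3, R6, C1, I3, C3} → V_3 = 0.4406+0.5367j
Node n4: branches {R4, R5, R6, R8, R9, V1} → V_4 = 0.003743-0.01701j
Node n5: branches {I1, R2, R7, C1, R9} → V_5 = 0.005519+0.0001204j
Source currents: i(V1)=-0.7458-0.2630j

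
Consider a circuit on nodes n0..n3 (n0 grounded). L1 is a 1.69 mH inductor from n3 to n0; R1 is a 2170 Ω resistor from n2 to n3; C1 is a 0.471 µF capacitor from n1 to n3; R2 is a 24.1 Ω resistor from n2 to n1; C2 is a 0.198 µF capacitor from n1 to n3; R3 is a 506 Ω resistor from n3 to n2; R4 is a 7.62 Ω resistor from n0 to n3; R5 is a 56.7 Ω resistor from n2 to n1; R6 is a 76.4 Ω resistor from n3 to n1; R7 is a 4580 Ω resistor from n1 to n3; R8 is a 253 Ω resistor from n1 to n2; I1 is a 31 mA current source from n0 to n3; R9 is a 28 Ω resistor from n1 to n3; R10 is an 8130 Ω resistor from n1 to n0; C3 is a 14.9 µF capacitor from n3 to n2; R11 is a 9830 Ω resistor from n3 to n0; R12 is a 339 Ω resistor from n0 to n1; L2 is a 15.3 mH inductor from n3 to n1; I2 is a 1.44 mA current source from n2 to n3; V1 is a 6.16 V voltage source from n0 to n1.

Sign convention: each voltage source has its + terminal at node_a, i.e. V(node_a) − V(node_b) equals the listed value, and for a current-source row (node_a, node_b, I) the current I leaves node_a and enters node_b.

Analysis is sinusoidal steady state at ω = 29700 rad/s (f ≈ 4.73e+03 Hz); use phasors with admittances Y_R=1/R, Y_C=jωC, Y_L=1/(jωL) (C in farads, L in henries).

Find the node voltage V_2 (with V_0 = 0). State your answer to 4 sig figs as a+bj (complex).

-2.695-0.1037j V

Apply KCL at each of the 3 non-ground nodes and solve the resulting linear system.
Node n1: branches {C1, R2, C2, R5, R6, R7, R8, R9, R10, R12, L2, V1} → V_1 = -6.160+0.000j
Node n2: branches {R1, R2, R3, R5, R8, C3, I2} → V_2 = -2.695-0.1037j
Node n3: branches {L1, R1, C1, C2, R3, R4, R6, R7, I1, R9, C3, R11, L2, I2} → V_3 = -2.707-0.6010j
Source currents: i(V1)=-0.4174-0.02500j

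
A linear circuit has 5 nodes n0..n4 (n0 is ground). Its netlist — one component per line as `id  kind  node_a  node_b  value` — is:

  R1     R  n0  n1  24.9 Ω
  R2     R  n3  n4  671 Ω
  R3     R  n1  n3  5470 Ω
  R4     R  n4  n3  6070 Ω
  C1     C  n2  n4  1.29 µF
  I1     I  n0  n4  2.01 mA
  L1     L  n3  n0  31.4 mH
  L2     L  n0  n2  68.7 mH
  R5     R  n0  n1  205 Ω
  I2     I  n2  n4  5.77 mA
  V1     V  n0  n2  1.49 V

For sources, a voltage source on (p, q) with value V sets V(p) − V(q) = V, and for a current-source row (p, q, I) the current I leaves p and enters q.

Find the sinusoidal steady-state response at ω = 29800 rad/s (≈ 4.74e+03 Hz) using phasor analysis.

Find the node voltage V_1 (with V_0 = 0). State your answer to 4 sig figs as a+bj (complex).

Apply KCL at each of the 4 non-ground nodes and solve the resulting linear system.
Node n1: branches {R1, R3, R5} → V_1 = -0.003755-0.003013j
Node n2: branches {C1, L2, I2, V1} → V_2 = -1.490+0.000j
Node n3: branches {R2, R3, R4, L1} → V_3 = -0.9289-0.7453j
Node n4: branches {R2, R4, C1, I1, I2} → V_4 = -1.512-0.2275j
Source currents: i(V1)=-0.002976+0.001585j

-0.003755-0.003013j V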